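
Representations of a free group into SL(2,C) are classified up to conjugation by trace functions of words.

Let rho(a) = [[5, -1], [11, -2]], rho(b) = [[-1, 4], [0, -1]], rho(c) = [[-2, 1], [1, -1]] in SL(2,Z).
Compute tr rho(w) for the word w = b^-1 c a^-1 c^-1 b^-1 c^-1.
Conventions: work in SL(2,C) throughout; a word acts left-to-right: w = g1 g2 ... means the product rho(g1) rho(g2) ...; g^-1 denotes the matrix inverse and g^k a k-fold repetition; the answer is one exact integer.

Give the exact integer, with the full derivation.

130

rho(b^-1) = [[-1, -4], [0, -1]]
... * rho(c) = [[-2, 1], [1, -1]]  ->  [[-2, 3], [-1, 1]]
... * rho(a^-1) = [[-2, 1], [-11, 5]]  ->  [[-29, 13], [-9, 4]]
... * rho(c^-1) = [[-1, -1], [-1, -2]]  ->  [[16, 3], [5, 1]]
... * rho(b^-1) = [[-1, -4], [0, -1]]  ->  [[-16, -67], [-5, -21]]
... * rho(c^-1) = [[-1, -1], [-1, -2]]  ->  [[83, 150], [26, 47]]
tr = 83 + 47 = 130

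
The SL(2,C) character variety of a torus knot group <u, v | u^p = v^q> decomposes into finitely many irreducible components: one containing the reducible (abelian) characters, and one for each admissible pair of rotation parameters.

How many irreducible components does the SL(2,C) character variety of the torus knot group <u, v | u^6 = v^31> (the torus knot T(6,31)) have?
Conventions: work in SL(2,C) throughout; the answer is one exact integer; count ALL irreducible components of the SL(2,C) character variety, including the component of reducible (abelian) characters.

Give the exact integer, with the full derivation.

For T(6,31): irreducibility forces the central element u^6 = v^31 to one of +I, -I.
So on each irreducible component the traces are pinned: tr(u) = 2*cos(pi*alpha/6) with 1 <= alpha <= 5, tr(v) = 2*cos(pi*beta/31) with 1 <= beta <= 30.
u^6 = (-1)^alpha I and v^31 = (-1)^beta I must agree, so alpha and beta have equal parity.
Counting: 3 odd alphas x 15 odd betas + 2 even alphas x 15 even betas = 45 + 30 = 75.
Total: 75 irreducible-character components + 1 reducible (abelian) component = 76.

76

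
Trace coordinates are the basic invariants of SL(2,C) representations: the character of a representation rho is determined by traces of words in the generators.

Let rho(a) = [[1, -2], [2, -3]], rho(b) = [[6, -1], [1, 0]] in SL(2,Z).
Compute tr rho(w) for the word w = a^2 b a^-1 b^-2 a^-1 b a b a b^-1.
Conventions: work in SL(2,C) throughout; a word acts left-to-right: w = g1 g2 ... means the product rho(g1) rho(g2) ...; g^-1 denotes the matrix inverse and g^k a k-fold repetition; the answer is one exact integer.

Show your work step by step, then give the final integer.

-102206

rho(a) = [[1, -2], [2, -3]]
... * rho(a) = [[1, -2], [2, -3]]  ->  [[-3, 4], [-4, 5]]
... * rho(b) = [[6, -1], [1, 0]]  ->  [[-14, 3], [-19, 4]]
... * rho(a^-1) = [[-3, 2], [-2, 1]]  ->  [[36, -25], [49, -34]]
... * rho(b^-1) = [[0, 1], [-1, 6]]  ->  [[25, -114], [34, -155]]
... * rho(b^-1) = [[0, 1], [-1, 6]]  ->  [[114, -659], [155, -896]]
... * rho(a^-1) = [[-3, 2], [-2, 1]]  ->  [[976, -431], [1327, -586]]
... * rho(b) = [[6, -1], [1, 0]]  ->  [[5425, -976], [7376, -1327]]
... * rho(a) = [[1, -2], [2, -3]]  ->  [[3473, -7922], [4722, -10771]]
... * rho(b) = [[6, -1], [1, 0]]  ->  [[12916, -3473], [17561, -4722]]
... * rho(a) = [[1, -2], [2, -3]]  ->  [[5970, -15413], [8117, -20956]]
... * rho(b^-1) = [[0, 1], [-1, 6]]  ->  [[15413, -86508], [20956, -117619]]
tr = 15413 + -117619 = -102206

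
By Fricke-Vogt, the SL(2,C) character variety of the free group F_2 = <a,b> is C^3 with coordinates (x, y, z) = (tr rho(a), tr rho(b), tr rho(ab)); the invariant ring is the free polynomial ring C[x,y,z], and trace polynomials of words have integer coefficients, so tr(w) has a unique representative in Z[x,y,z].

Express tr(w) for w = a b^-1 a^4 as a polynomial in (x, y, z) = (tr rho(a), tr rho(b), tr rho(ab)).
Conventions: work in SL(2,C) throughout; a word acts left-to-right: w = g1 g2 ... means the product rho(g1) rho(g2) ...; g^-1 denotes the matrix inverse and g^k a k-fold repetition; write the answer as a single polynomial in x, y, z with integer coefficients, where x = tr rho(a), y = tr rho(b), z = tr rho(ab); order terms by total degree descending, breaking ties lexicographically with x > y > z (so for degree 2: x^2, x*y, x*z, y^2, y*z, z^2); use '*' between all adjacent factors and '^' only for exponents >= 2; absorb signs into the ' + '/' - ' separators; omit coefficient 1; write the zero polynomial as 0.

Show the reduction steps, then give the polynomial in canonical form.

tr(a^2) = tr(a)*tr(a) - tr(1) = x^2 - 2
next, tr(a^3) = tr(a)*tr(a^2) - tr(a) = x^3 - 3*x
and tr(a^4) = tr(a)*tr(a^3) - tr(a^2) = x^4 - 4*x^2 + 2
and tr(a^5) = tr(a)*tr(a^4) - tr(a^3) = x^5 - 5*x^3 + 5*x
and tr(a b a) = tr(a)*tr(b a) - tr(b) = x*z - y
tr(a^2 b a) = tr(a)*tr(a b a) - tr(a b) = x^2*z - x*y - z
tr(a b a^3) = tr(a)*tr(a^2 b a) - tr(a^2 b) = x^3*z - x^2*y - 2*x*z + y
tr(a^5 b) = tr(a)*tr(a b a^3) - tr(a b a^2) = x^4*z - x^3*y - 3*x^2*z + 2*x*y + z
next, tr(a b^-1 a^4) = tr(a^5)*tr(b) - tr(a^5 b) = x^5*y - x^4*z - 4*x^3*y + 3*x^2*z + 3*x*y - z

x^5*y - x^4*z - 4*x^3*y + 3*x^2*z + 3*x*y - z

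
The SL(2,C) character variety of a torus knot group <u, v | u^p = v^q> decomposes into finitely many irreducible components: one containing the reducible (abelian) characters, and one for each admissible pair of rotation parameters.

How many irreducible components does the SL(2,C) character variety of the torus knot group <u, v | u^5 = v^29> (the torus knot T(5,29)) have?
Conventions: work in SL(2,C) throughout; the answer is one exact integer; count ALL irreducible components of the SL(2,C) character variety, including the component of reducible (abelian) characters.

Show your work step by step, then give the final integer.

Gamma = < u, v | u^5 = v^29 > (torus knot T(5,29)); the central element u^5 = v^29 acts as +I or -I in any irreducible SL(2,C) representation.
So on each irreducible component the traces are pinned: tr(u) = 2*cos(pi*alpha/5) with 1 <= alpha <= 4, tr(v) = 2*cos(pi*beta/29) with 1 <= beta <= 28.
The two central values (-1)^alpha I and (-1)^beta I must be the same matrix, so alpha and beta share a parity.
count pairs: odd alpha (2 choices) x odd beta (14), plus even alpha (2) x even beta (14): 2*14 + 2*14 = 56.
That is 56 components of irreducible characters, and with the reducible (abelian) component the total is 57.

57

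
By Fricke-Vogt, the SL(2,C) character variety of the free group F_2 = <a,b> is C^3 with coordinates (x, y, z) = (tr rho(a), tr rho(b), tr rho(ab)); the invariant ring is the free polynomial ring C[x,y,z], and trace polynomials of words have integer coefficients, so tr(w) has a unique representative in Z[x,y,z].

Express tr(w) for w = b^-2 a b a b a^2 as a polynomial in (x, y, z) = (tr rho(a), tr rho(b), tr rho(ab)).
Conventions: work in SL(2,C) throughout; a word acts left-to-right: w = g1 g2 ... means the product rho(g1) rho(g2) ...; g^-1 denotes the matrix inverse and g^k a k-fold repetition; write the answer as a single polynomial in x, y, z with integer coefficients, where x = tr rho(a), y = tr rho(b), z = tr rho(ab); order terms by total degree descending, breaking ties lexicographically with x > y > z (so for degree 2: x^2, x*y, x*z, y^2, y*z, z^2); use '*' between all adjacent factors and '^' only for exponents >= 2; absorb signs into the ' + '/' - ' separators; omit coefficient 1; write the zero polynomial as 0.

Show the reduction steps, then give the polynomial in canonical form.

x^2*y^2*z^2 - x*y^3*z - x*y*z^3 - x^2*y^2 - x^2*z^2 + 3*x*y*z + x^2 + y^2 + z^2 - 2

tr(b a b a) = tr(a b) tr(a b) - tr(1)   [split at a repeated a] = z^2 - 2
and tr(b a b) = tr(b) tr(a b) - tr(a)   [square of b] = y*z - x
next, tr(b a b a^2) = tr(a) tr(b a b a) - tr(b a b)   [square of a] = x*z^2 - y*z - x
tr(a b a b a^2) = tr(a) tr(b a b a^2) - tr(b a b a)   [square of a] = x^2*z^2 - x*y*z - x^2 - z^2 + 2
next, tr(b a b a b a) = tr(a b) tr(a b a b) - tr(a^-1 b^-1)   [split at a repeated a] = z^3 - 3*z
tr(a b a) = tr(a) tr(b a) - tr(b)   [square of a] = x*z - y
next, tr(b a b a b) = tr(b) tr(a b a b) - tr(a b a)   [square of b] = y*z^2 - x*z - y
tr(a b a b a^2 b) = tr(a) tr(b a b a b a) - tr(b a b a b)   [square of a] = x*z^3 - y*z^2 - 2*x*z + y
tr(a b a b a^2 b^-1) = tr(a b a b a^2) tr(b) - tr(a b a b a^2 b)   [inverse elimination on b] = x^2*y*z^2 - x*y^2*z - x*z^3 - x^2*y + 2*x*z + y
and tr(b^-2 a b a b a^2) = tr(a b a b a^2 b^-1) tr(b) - tr(a b a b a^2)   [inverse elimination on b] = x^2*y^2*z^2 - x*y^3*z - x*y*z^3 - x^2*y^2 - x^2*z^2 + 3*x*y*z + x^2 + y^2 + z^2 - 2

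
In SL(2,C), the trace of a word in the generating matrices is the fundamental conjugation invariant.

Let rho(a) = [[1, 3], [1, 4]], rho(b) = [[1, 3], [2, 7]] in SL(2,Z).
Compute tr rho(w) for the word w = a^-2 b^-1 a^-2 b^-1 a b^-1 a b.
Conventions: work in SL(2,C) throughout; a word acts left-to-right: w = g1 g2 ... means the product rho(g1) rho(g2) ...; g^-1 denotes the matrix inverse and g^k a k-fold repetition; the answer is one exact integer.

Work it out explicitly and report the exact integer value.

17822

rho(a^-1) = [[4, -3], [-1, 1]]
... * rho(a^-1) = [[4, -3], [-1, 1]]  ->  [[19, -15], [-5, 4]]
... * rho(b^-1) = [[7, -3], [-2, 1]]  ->  [[163, -72], [-43, 19]]
... * rho(a^-1) = [[4, -3], [-1, 1]]  ->  [[724, -561], [-191, 148]]
... * rho(a^-1) = [[4, -3], [-1, 1]]  ->  [[3457, -2733], [-912, 721]]
... * rho(b^-1) = [[7, -3], [-2, 1]]  ->  [[29665, -13104], [-7826, 3457]]
... * rho(a) = [[1, 3], [1, 4]]  ->  [[16561, 36579], [-4369, -9650]]
... * rho(b^-1) = [[7, -3], [-2, 1]]  ->  [[42769, -13104], [-11283, 3457]]
... * rho(a) = [[1, 3], [1, 4]]  ->  [[29665, 75891], [-7826, -20021]]
... * rho(b) = [[1, 3], [2, 7]]  ->  [[181447, 620232], [-47868, -163625]]
tr = 181447 + -163625 = 17822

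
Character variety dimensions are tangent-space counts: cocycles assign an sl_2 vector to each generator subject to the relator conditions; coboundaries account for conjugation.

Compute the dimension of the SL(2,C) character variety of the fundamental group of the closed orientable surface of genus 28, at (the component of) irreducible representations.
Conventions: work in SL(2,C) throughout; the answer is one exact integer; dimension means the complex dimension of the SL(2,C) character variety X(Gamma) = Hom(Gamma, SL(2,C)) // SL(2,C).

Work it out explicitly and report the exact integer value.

Gamma = pi_1(Sigma_28) = < a_1, b_1, ..., a_28, b_28 | prod [a_i, b_i] > has 2g = 56 generators and 1 relator.
Before the relator condition, cocycle space has dim 3*56 = 168.
H^2 = coker(d_2) is dual to H^0 = 0 at irreducible rho (Poincare duality), so d_2 is onto: dim Z^1 = 165.
Coboundaries contribute dim B^1 = 3 (injective at irreducible rho).
dim H^1 = 165 - 3 = 162 = dim X.

162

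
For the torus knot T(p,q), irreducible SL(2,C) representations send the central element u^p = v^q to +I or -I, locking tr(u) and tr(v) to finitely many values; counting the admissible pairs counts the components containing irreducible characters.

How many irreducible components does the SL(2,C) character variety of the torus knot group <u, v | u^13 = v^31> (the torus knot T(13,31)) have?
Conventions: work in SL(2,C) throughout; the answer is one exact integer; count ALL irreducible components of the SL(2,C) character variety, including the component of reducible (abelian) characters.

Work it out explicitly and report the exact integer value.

For T(13,31): irreducibility forces the central element u^13 = v^31 to one of +I, -I.
So on each irreducible component the traces are pinned: tr(u) = 2*cos(pi*alpha/13) with 1 <= alpha <= 12, tr(v) = 2*cos(pi*beta/31) with 1 <= beta <= 30.
Consistency of u^13 = (-1)^alpha I with v^31 = (-1)^beta I forces alpha = beta (mod 2).
count pairs: odd alpha (6 choices) x odd beta (15), plus even alpha (6) x even beta (15): 6*15 + 6*15 = 180.
That is 180 components of irreducible characters, and with the reducible (abelian) component the total is 181.

181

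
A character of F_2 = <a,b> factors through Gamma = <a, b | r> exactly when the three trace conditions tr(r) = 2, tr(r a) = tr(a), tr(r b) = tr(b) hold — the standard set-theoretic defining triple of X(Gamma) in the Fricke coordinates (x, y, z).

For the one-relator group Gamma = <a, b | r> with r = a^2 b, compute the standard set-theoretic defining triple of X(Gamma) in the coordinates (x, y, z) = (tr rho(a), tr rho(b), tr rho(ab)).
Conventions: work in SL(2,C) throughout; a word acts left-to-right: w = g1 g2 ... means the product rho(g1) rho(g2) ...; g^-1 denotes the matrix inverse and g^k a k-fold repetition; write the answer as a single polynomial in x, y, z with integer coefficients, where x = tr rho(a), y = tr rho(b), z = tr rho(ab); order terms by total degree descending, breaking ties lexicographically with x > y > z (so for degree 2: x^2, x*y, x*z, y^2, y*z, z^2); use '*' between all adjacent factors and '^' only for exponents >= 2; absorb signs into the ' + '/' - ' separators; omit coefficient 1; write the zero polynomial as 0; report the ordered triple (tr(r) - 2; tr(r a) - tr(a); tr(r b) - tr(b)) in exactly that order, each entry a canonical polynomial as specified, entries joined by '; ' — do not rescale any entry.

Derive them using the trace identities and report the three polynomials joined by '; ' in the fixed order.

and tr(a^2 b) = tr(a) * tr(b a) - tr(b) = x*z - y
next, tr(a^2 b a) = tr(a) * tr(a b a) - tr(a b)  (reduce the a square) = x^2*z - x*y - z
and tr(b^2 a) = tr(b) * tr(a b) - tr(a) = y*z - x
next, tr(b^2) = tr(b) * tr(b) - tr(1) = y^2 - 2
and tr(a^2 b^2) = tr(a) * tr(b^2 a) - tr(b^2) = x*y*z - x^2 - y^2 + 2
assemble the triple (tr(r) - 2; tr(r a) - x; tr(r b) - y)

x*z - y - 2; x^2*z - x*y - x - z; x*y*z - x^2 - y^2 - y + 2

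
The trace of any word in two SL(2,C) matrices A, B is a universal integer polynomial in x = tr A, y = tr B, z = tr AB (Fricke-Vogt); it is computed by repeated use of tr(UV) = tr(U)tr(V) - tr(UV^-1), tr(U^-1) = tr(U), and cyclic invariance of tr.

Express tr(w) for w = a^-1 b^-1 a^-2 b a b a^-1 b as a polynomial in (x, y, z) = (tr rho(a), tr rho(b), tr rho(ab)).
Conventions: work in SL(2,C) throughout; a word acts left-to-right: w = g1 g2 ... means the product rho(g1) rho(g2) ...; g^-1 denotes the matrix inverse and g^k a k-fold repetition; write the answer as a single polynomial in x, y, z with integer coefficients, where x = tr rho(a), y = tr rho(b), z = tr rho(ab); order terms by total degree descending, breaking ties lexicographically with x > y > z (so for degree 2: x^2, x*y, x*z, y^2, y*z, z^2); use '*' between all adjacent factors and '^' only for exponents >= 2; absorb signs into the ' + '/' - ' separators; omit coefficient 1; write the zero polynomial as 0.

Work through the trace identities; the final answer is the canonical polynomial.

x^3*y^2*z^2 - x^4*y*z - x^2*y^3*z - 2*x^2*y*z^3 + x^3*y^2 + x^3*z^2 + x*y^2*z^2 + x*z^4 + 3*x^2*y*z - x^3 - 2*x*y^2 - 4*x*z^2 + y*z + 3*x

so tr(b a b) = tr(b) * tr(a b) - tr(a)   [square of b] = y*z - x
tr(b a b a) = tr(a b) * tr(a b) - tr(1)   [split at a repeated a] = z^2 - 2
tr(a^-1 b a b) = tr(b a b) * tr(a) - tr(b a b a)   [inverse elimination on a] = x*y*z - x^2 - z^2 + 2
reduce: tr(a^-1 b a b a^-1) = tr(a^-1 b a b) * tr(a) - tr(a^-1 b a b a)   [inverse elimination on a] = x^2*y*z - x^3 - x*z^2 - y*z + 3*x
tr(a^-2 b a b a^-1) = tr(a^-1 b a b a^-1) * tr(a) - tr(a^-1 b a b)   [inverse elimination on a] = x^3*y*z - x^4 - x^2*z^2 - 2*x*y*z + 4*x^2 + z^2 - 2
tr(b^2) = tr(b) * tr(b) - tr(1)   [square of b] = y^2 - 2
tr(b a^2 b) = tr(a) * tr(b^2 a) - tr(b^2)   [square of a] = x*y*z - x^2 - y^2 + 2
so tr(b a^2 b a) = tr(a) * tr(b a b a) - tr(b a b)   [square of a] = x*z^2 - y*z - x
reduce: tr(a b a^-1 b a) = tr(b a^2 b) * tr(a) - tr(b a^2 b a)   [inverse elimination on a] = x^2*y*z - x^3 - x*y^2 - x*z^2 + y*z + 3*x
reduce: tr(a b a) = tr(a) * tr(b a) - tr(b)   [square of a] = x*z - y
tr(a^2 b a) = tr(a) * tr(a b a) - tr(a b)   [square of a] = x^2*z - x*y - z
so tr(a b a b^2 a) = tr(b) * tr(a^2 b a b) - tr(a^2 b a)   [square of b] = x*y*z^2 - x^2*z - y^2*z + z
reduce: tr(a b a b a b) = tr(b a) * tr(b a b a) - tr(b^-1 a^-1)   [split at a repeated b] = z^3 - 3*z
tr(a b a b^2 a b) = tr(b) * tr(a b a b a b) - tr(a b a b a)   [square of b] = y*z^3 - x*z^2 - 2*y*z + x
reduce: tr(b a b^-1 a b a b) = tr(a b a b^2 a) * tr(b) - tr(a b a b^2 a b)   [inverse elimination on b] = x*y^2*z^2 - x^2*y*z - y^3*z - y*z^3 + x*z^2 + 3*y*z - x
tr(b a b a b) = tr(b) * tr(a b a b) - tr(a b a)   [square of b] = y*z^2 - x*z - y
tr(a b a b a b a) = tr(a) * tr(b a b a b a) - tr(b a b a b)   [square of a] = x*z^3 - y*z^2 - 2*x*z + y
reduce: tr(a b a b a b a b) = tr(a b a b) * tr(a b a b) - tr(1)   [split at a repeated a] = z^4 - 4*z^2 + 2
so tr(b a b^-1 a b a b a) = tr(a b a b a b a) * tr(b) - tr(a b a b a b a b)   [inverse elimination on b] = x*y*z^3 - y^2*z^2 - z^4 - 2*x*y*z + y^2 + 4*z^2 - 2
reduce: tr(b a b a^-1 b a b^-1 a) = tr(b a b^-1 a b a b) * tr(a) - tr(b a b^-1 a b a b a)   [inverse elimination on a] = x^2*y^2*z^2 - x^3*y*z - x*y^3*z - 2*x*y*z^3 + x^2*z^2 + y^2*z^2 + z^4 + 5*x*y*z - x^2 - y^2 - 4*z^2 + 2
so tr(b a b a^-1 b a b^-1 a^-1) = tr(b a b a^-1 b a b^-1) * tr(a) - tr(b a b a^-1 b a b^-1 a)   [inverse elimination on a] = -x^2*y^2*z^2 + 2*x^3*y*z + x*y^3*z + 2*x*y*z^3 - x^4 - x^2*y^2 - 2*x^2*z^2 - y^2*z^2 - z^4 - 4*x*y*z + 4*x^2 + y^2 + 4*z^2 - 2
tr(b^-1 a^-2 b a b a^-1 b a) = tr(b a b a^-1 b a b^-1 a^-1) * tr(a) - tr(b a b a^-1 b a b^-1)   [inverse elimination on a] = -x^3*y^2*z^2 + 2*x^4*y*z + x^2*y^3*z + 2*x^2*y*z^3 - x^5 - x^3*y^2 - 2*x^3*z^2 - x*y^2*z^2 - x*z^4 - 5*x^2*y*z + 5*x^3 + 2*x*y^2 + 5*x*z^2 - y*z - 5*x
so tr(a^-1 b^-1 a^-2 b a b a^-1 b) = tr(b^-1 a^-2 b a b a^-1 b) * tr(a) - tr(b^-1 a^-2 b a b a^-1 b a)   [inverse elimination on a] = x^3*y^2*z^2 - x^4*y*z - x^2*y^3*z - 2*x^2*y*z^3 + x^3*y^2 + x^3*z^2 + x*y^2*z^2 + x*z^4 + 3*x^2*y*z - x^3 - 2*x*y^2 - 4*x*z^2 + y*z + 3*x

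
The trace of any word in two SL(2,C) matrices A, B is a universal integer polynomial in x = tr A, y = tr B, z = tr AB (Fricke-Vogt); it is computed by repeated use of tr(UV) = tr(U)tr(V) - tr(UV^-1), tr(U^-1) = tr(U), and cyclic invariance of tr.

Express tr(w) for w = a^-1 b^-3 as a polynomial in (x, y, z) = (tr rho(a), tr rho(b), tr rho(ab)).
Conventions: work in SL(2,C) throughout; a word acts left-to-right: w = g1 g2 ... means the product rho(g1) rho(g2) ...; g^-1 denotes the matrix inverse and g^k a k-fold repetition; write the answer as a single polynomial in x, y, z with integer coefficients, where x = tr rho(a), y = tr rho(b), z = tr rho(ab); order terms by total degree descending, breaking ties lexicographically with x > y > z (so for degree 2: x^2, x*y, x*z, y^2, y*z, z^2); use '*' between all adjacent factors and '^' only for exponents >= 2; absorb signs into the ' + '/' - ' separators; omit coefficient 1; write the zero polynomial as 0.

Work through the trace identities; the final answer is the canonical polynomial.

y^2*z - x*y - z

trace(b^-1) = trace(b) = y
reduce: trace(b^-1 a) = trace(a) trace(b) - trace(a b)   [inverse elimination on b] = x*y - z
reduce: trace(a^-1 b^-1) = trace(b^-1) trace(a) - trace(b^-1 a)   [inverse elimination on a] = z
trace(b^-1 a^-1 b^-1) = trace(a^-1 b^-1) trace(b) - trace(a^-1)   [inverse elimination on b] = y*z - x
so trace(a^-1 b^-3) = trace(b^-1 a^-1 b^-1) trace(b) - trace(b^-1 a^-1)   [inverse elimination on b] = y^2*z - x*y - z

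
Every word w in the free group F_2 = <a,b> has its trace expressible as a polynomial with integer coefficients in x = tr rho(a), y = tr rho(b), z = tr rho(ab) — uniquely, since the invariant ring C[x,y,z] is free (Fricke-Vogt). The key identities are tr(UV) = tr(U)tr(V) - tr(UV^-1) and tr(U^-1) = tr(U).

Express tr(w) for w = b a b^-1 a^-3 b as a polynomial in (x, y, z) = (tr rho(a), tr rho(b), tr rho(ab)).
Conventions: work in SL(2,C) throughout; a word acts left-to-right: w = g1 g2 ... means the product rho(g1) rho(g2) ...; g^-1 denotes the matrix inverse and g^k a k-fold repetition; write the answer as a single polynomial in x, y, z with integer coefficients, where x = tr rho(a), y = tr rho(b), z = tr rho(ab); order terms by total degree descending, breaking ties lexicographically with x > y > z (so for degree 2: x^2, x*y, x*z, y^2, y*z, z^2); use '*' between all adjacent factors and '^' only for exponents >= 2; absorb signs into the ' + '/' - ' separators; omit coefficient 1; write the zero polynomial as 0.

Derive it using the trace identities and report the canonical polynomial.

trace(b^2) = trace(b) trace(b) - trace(1)  (reduce the b square) = y^2 - 2
apply: trace(b^2 a) = trace(b) trace(a b) - trace(a)  (reduce the b square) = y*z - x
trace(a^-1 b^2) = trace(b^2) trace(a) - trace(b^2 a)  (eliminate a^-1) = x*y^2 - y*z - x
trace(a^-2 b^2) = trace(a^-1 b^2) trace(a) - trace(a^-1 b^2 a)  (eliminate a^-1) = x^2*y^2 - x*y*z - x^2 - y^2 + 2
apply: trace(b^2 a b) = trace(b) trace(a b^2) - trace(a b)  (reduce the b square) = y^2*z - x*y - z
apply: trace(a b a b) = trace(a b) trace(a b) - trace(1)  (split on a) = z^2 - 2
trace(a b a) = trace(a) trace(b a) - trace(b)  (reduce the a square) = x*z - y
apply: trace(b^2 a b a) = trace(b) trace(a b a b) - trace(a b a)  (reduce the b square) = y*z^2 - x*z - y
use: trace(a^-1 b^2 a b) = trace(b^2 a b) trace(a) - trace(b^2 a b a)  (eliminate a^-1) = x*y^2*z - x^2*y - y*z^2 + y
trace(a^-1 b^2 a b a^-1) = trace(a^-1 b^2 a b) trace(a) - trace(a^-1 b^2 a b a)  (eliminate a^-1) = x^2*y^2*z - x^3*y - x*y*z^2 - y^2*z + 2*x*y + z
use: trace(a^-3 b^2 a b) = trace(a^-1 b^2 a b a^-1) trace(a) - trace(a^-1 b^2 a b)  (eliminate a^-1) = x^3*y^2*z - x^4*y - x^2*y*z^2 - 2*x*y^2*z + 3*x^2*y + y*z^2 + x*z - y
apply: trace(b a b^-1 a^-3 b) = trace(a^-3 b^2 a) trace(b) - trace(a^-3 b^2 a b)  (eliminate b^-1) = -x^3*y^2*z + x^4*y + x^2*y^3 + x^2*y*z^2 + x*y^2*z - 4*x^2*y - y^3 - y*z^2 - x*z + 3*y

-x^3*y^2*z + x^4*y + x^2*y^3 + x^2*y*z^2 + x*y^2*z - 4*x^2*y - y^3 - y*z^2 - x*z + 3*y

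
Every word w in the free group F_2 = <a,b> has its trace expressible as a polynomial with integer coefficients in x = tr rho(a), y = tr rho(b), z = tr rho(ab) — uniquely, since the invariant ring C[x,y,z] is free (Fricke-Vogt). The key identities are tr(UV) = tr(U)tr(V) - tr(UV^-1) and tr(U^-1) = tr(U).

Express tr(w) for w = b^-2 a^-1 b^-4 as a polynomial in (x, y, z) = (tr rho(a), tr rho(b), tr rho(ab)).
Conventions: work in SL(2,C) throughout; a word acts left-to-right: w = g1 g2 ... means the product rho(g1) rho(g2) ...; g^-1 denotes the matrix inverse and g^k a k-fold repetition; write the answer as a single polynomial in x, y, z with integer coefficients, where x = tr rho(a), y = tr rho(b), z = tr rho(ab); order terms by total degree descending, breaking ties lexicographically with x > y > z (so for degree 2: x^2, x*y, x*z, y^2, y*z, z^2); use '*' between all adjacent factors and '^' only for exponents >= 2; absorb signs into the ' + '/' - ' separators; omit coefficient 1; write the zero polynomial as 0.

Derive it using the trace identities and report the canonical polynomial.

y^5*z - x*y^4 - 4*y^3*z + 3*x*y^2 + 3*y*z - x

so tr(b^-1) = tr(b) = y
tr(b^-2) = tr(b^-1)*tr(b) - tr(1)  (eliminate b^-1) = y^2 - 2
so tr(a b^-1) = tr(a)*tr(b) - tr(a b)  (eliminate b^-1) = x*y - z
reduce: tr(b^-2 a) = tr(a b^-1)*tr(b) - tr(a)  (eliminate b^-1) = x*y^2 - y*z - x
tr(a^-1 b^-2) = tr(b^-2)*tr(a) - tr(b^-2 a)  (eliminate a^-1) = y*z - x
so tr(a^-1 b^-3) = tr(a^-1 b^-2)*tr(b) - tr(a^-1 b^-1)  (eliminate b^-1) = y^2*z - x*y - z
so tr(b^-4 a^-1) = tr(a^-1 b^-3)*tr(b) - tr(a^-1 b^-2)  (eliminate b^-1) = y^3*z - x*y^2 - 2*y*z + x
tr(b^-2 a^-1 b^-3) = tr(b^-4 a^-1)*tr(b) - tr(b^-4 a^-1 b)  (eliminate b^-1) = y^4*z - x*y^3 - 3*y^2*z + 2*x*y + z
tr(b^-2 a^-1 b^-4) = tr(b^-2 a^-1 b^-3)*tr(b) - tr(b^-2 a^-1 b^-2)  (eliminate b^-1) = y^5*z - x*y^4 - 4*y^3*z + 3*x*y^2 + 3*y*z - x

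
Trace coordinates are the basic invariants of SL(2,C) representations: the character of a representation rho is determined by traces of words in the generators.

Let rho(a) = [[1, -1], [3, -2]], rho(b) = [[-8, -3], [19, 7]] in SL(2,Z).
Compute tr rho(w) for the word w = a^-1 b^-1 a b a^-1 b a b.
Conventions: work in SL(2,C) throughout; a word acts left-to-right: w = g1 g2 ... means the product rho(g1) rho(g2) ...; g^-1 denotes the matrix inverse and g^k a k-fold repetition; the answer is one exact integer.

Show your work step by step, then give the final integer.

rho(a^-1) = [[-2, 1], [-3, 1]]
... * rho(b^-1) = [[7, 3], [-19, -8]]  ->  [[-33, -14], [-40, -17]]
... * rho(a) = [[1, -1], [3, -2]]  ->  [[-75, 61], [-91, 74]]
... * rho(b) = [[-8, -3], [19, 7]]  ->  [[1759, 652], [2134, 791]]
... * rho(a^-1) = [[-2, 1], [-3, 1]]  ->  [[-5474, 2411], [-6641, 2925]]
... * rho(b) = [[-8, -3], [19, 7]]  ->  [[89601, 33299], [108703, 40398]]
... * rho(a) = [[1, -1], [3, -2]]  ->  [[189498, -156199], [229897, -189499]]
... * rho(b) = [[-8, -3], [19, 7]]  ->  [[-4483765, -1661887], [-5439657, -2016184]]
tr = -4483765 + -2016184 = -6499949

-6499949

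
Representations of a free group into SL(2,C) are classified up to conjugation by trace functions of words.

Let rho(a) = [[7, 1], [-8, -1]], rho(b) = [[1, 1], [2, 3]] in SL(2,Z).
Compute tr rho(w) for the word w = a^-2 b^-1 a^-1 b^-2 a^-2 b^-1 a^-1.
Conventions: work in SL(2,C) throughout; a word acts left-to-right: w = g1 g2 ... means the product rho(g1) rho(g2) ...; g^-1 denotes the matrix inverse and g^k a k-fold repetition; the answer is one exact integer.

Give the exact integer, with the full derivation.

-18626

rho(a^-1) = [[-1, -1], [8, 7]]
... * rho(a^-1) = [[-1, -1], [8, 7]]  ->  [[-7, -6], [48, 41]]
... * rho(b^-1) = [[3, -1], [-2, 1]]  ->  [[-9, 1], [62, -7]]
... * rho(a^-1) = [[-1, -1], [8, 7]]  ->  [[17, 16], [-118, -111]]
... * rho(b^-1) = [[3, -1], [-2, 1]]  ->  [[19, -1], [-132, 7]]
... * rho(b^-1) = [[3, -1], [-2, 1]]  ->  [[59, -20], [-410, 139]]
... * rho(a^-1) = [[-1, -1], [8, 7]]  ->  [[-219, -199], [1522, 1383]]
... * rho(a^-1) = [[-1, -1], [8, 7]]  ->  [[-1373, -1174], [9542, 8159]]
... * rho(b^-1) = [[3, -1], [-2, 1]]  ->  [[-1771, 199], [12308, -1383]]
... * rho(a^-1) = [[-1, -1], [8, 7]]  ->  [[3363, 3164], [-23372, -21989]]
tr = 3363 + -21989 = -18626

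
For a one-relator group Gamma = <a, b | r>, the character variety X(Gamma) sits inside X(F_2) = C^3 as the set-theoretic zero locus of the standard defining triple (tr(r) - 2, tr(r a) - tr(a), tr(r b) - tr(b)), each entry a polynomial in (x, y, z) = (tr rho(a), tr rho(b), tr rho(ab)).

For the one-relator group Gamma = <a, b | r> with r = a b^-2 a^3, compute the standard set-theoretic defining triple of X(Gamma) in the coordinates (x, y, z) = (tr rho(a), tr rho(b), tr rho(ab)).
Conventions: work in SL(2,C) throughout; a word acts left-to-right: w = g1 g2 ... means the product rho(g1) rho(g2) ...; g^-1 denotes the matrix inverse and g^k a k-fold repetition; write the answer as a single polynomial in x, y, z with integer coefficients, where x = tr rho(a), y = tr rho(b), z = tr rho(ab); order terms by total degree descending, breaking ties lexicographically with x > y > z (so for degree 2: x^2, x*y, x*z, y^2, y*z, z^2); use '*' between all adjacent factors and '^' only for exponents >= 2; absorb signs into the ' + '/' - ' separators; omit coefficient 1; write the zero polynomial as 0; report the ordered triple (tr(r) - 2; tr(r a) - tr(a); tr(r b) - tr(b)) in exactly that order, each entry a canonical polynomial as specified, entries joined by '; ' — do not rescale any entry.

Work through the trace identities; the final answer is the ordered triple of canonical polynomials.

reduce: tr(a^2) = tr(a) * tr(a) - tr(1) = x^2 - 2
tr(a^3) = tr(a) * tr(a^2) - tr(a) = x^3 - 3*x
tr(a^4) = tr(a) * tr(a^3) - tr(a^2) = x^4 - 4*x^2 + 2
tr(b a^2) = tr(a) * tr(b a) - tr(b) = x*z - y
tr(a b a^2) = tr(a) * tr(b a^2) - tr(b a) = x^2*z - x*y - z
tr(a^4 b) = tr(a) * tr(a b a^2) - tr(a b a) = x^3*z - x^2*y - 2*x*z + y
reduce: tr(a^4 b^-1) = tr(a^4) * tr(b) - tr(a^4 b) = x^4*y - x^3*z - 3*x^2*y + 2*x*z + y
tr(a b^-2 a^3) = tr(a^4 b^-1) * tr(b) - tr(a^4) = x^4*y^2 - x^3*y*z - x^4 - 3*x^2*y^2 + 2*x*y*z + 4*x^2 + y^2 - 2
tr(a^5) = tr(a) * tr(a^4) - tr(a^3)   [square of a] = x^5 - 5*x^3 + 5*x
so tr(a^5 b) = tr(a) * tr(b a^4) - tr(b a^3)   [square of a] = x^4*z - x^3*y - 3*x^2*z + 2*x*y + z
reduce: tr(b^-1 a^5) = tr(a^5) * tr(b) - tr(a^5 b)   [inverse elimination on b] = x^5*y - x^4*z - 4*x^3*y + 3*x^2*z + 3*x*y - z
reduce: tr(a b^-2 a^4) = tr(b^-1 a^5) * tr(b) - tr(b^-1 a^5 b)   [inverse elimination on b] = x^5*y^2 - x^4*y*z - x^5 - 4*x^3*y^2 + 3*x^2*y*z + 5*x^3 + 3*x*y^2 - y*z - 5*x
tr(b a b a) = tr(b a) * tr(b a) - tr(1)  (split on b) = z^2 - 2
tr(b a b) = tr(b) * tr(a b) - tr(a)  (reduce the b square) = y*z - x
reduce: tr(b a b a^2) = tr(a) * tr(b a b a) - tr(b a b)  (reduce the a square) = x*z^2 - y*z - x
reduce: tr(a^3 b a b) = tr(a) * tr(b a b a^2) - tr(b a b a)  (reduce the a square) = x^2*z^2 - x*y*z - x^2 - z^2 + 2
so tr(a^3 b a b^-1) = tr(a^3 b a) * tr(b) - tr(a^3 b a b)  (eliminate b^-1) = x^3*y*z - x^2*y^2 - x^2*z^2 - x*y*z + x^2 + y^2 + z^2 - 2
tr(a b^-2 a^3 b) = tr(a^3 b a b^-1) * tr(b) - tr(a^3 b a)  (eliminate b^-1) = x^3*y^2*z - x^2*y^3 - x^2*y*z^2 - x^3*z - x*y^2*z + 2*x^2*y + y^3 + y*z^2 + 2*x*z - 3*y
assemble the triple (tr(r) - 2; tr(r a) - x; tr(r b) - y)

x^4*y^2 - x^3*y*z - x^4 - 3*x^2*y^2 + 2*x*y*z + 4*x^2 + y^2 - 4; x^5*y^2 - x^4*y*z - x^5 - 4*x^3*y^2 + 3*x^2*y*z + 5*x^3 + 3*x*y^2 - y*z - 6*x; x^3*y^2*z - x^2*y^3 - x^2*y*z^2 - x^3*z - x*y^2*z + 2*x^2*y + y^3 + y*z^2 + 2*x*z - 4*y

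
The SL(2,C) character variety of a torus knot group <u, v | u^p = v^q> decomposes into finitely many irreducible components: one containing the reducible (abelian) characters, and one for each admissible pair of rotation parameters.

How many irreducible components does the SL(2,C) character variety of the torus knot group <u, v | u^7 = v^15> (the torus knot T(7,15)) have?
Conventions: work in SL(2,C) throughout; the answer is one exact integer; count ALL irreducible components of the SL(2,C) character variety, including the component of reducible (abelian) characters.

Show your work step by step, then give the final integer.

For T(7,15): irreducibility forces the central element u^7 = v^15 to one of +I, -I.
On an irreducible component, tr(u) is locked at 2*cos(pi*alpha/7) for some alpha in 1..6, and tr(v) at 2*cos(pi*beta/15) for some beta in 1..14.
Consistency of u^7 = (-1)^alpha I with v^15 = (-1)^beta I forces alpha = beta (mod 2).
Enumerate parity-matched pairs: 3*7 odd-odd plus 3*7 even-even gives 42.
That is 42 components of irreducible characters, and with the reducible (abelian) component the total is 43.

43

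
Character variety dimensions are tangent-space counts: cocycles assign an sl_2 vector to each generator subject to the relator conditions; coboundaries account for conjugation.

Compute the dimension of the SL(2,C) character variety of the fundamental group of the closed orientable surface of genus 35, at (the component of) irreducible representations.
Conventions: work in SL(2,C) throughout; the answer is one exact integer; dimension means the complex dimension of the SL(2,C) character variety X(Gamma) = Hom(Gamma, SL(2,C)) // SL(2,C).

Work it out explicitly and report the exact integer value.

Gamma = pi_1(Sigma_35) = < a_1, b_1, ..., a_35, b_35 | prod [a_i, b_i] > has 2g = 70 generators and 1 relator.
Unconstrained cocycle data is one sl_2 vector per generator (210 dimensions), cut by the relator condition d_2(z) = 0.
H^2 = coker(d_2) is dual to H^0 = 0 at irreducible rho (Poincare duality), so d_2 is onto: dim Z^1 = 207.
Coboundaries contribute dim B^1 = 3 (injective at irreducible rho).
dim H^1 = 207 - 3 = 204 = dim X.

204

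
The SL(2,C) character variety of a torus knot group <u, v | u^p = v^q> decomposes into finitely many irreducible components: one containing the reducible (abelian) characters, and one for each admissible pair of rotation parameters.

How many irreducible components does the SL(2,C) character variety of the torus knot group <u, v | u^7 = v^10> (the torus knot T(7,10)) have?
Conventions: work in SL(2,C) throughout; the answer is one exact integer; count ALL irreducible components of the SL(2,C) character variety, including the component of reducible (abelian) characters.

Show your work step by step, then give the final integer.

28

For T(7,10): irreducibility forces the central element u^7 = v^10 to one of +I, -I.
On an irreducible component, tr(u) is locked at 2*cos(pi*alpha/7) for some alpha in 1..6, and tr(v) at 2*cos(pi*beta/10) for some beta in 1..9.
Consistency of u^7 = (-1)^alpha I with v^10 = (-1)^beta I forces alpha = beta (mod 2).
Counting: 3 odd alphas x 5 odd betas + 3 even alphas x 4 even betas = 15 + 12 = 27.
That is 27 components of irreducible characters, and with the reducible (abelian) component the total is 28.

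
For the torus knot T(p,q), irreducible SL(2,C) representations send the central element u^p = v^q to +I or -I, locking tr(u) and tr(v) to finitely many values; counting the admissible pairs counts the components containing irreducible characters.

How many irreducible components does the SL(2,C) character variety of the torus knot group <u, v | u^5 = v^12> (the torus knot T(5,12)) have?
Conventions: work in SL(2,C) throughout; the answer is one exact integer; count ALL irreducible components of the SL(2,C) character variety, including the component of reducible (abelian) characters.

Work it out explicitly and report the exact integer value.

For T(5,12): irreducibility forces the central element u^5 = v^12 to one of +I, -I.
This locks tr(u) to 2*cos(pi*alpha/5), alpha in 1..4, and tr(v) to 2*cos(pi*beta/12), beta in 1..11, on each component of irreducible characters.
The two central values (-1)^alpha I and (-1)^beta I must be the same matrix, so alpha and beta share a parity.
count pairs: odd alpha (2 choices) x odd beta (6), plus even alpha (2) x even beta (5): 2*6 + 2*5 = 22.
Total: 22 irreducible-character components + 1 reducible (abelian) component = 23.

23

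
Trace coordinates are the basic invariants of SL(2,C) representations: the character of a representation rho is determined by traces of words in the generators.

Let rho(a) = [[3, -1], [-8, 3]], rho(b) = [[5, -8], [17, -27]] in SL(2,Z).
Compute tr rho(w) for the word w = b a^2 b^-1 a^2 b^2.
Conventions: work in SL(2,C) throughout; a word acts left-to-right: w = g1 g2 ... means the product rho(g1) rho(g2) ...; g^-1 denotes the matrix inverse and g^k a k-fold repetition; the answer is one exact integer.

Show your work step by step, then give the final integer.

28427006

rho(b) = [[5, -8], [17, -27]]
... * rho(a) = [[3, -1], [-8, 3]]  ->  [[79, -29], [267, -98]]
... * rho(a) = [[3, -1], [-8, 3]]  ->  [[469, -166], [1585, -561]]
... * rho(b^-1) = [[-27, 8], [-17, 5]]  ->  [[-9841, 2922], [-33258, 9875]]
... * rho(a) = [[3, -1], [-8, 3]]  ->  [[-52899, 18607], [-178774, 62883]]
... * rho(a) = [[3, -1], [-8, 3]]  ->  [[-307553, 108720], [-1039386, 367423]]
... * rho(b) = [[5, -8], [17, -27]]  ->  [[310475, -475016], [1049261, -1605333]]
... * rho(b) = [[5, -8], [17, -27]]  ->  [[-6522897, 10341632], [-22044356, 34949903]]
tr = -6522897 + 34949903 = 28427006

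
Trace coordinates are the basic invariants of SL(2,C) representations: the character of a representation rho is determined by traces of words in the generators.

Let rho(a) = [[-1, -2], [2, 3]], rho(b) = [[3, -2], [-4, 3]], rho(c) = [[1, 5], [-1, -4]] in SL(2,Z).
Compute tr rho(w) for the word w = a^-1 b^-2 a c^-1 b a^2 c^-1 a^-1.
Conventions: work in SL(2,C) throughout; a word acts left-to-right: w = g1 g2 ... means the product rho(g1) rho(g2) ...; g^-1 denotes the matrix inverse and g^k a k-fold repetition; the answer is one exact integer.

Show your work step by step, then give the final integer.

rho(a^-1) = [[3, 2], [-2, -1]]
... * rho(b^-1) = [[3, 2], [4, 3]]  ->  [[17, 12], [-10, -7]]
... * rho(b^-1) = [[3, 2], [4, 3]]  ->  [[99, 70], [-58, -41]]
... * rho(a) = [[-1, -2], [2, 3]]  ->  [[41, 12], [-24, -7]]
... * rho(c^-1) = [[-4, -5], [1, 1]]  ->  [[-152, -193], [89, 113]]
... * rho(b) = [[3, -2], [-4, 3]]  ->  [[316, -275], [-185, 161]]
... * rho(a) = [[-1, -2], [2, 3]]  ->  [[-866, -1457], [507, 853]]
... * rho(a) = [[-1, -2], [2, 3]]  ->  [[-2048, -2639], [1199, 1545]]
... * rho(c^-1) = [[-4, -5], [1, 1]]  ->  [[5553, 7601], [-3251, -4450]]
... * rho(a^-1) = [[3, 2], [-2, -1]]  ->  [[1457, 3505], [-853, -2052]]
tr = 1457 + -2052 = -595

-595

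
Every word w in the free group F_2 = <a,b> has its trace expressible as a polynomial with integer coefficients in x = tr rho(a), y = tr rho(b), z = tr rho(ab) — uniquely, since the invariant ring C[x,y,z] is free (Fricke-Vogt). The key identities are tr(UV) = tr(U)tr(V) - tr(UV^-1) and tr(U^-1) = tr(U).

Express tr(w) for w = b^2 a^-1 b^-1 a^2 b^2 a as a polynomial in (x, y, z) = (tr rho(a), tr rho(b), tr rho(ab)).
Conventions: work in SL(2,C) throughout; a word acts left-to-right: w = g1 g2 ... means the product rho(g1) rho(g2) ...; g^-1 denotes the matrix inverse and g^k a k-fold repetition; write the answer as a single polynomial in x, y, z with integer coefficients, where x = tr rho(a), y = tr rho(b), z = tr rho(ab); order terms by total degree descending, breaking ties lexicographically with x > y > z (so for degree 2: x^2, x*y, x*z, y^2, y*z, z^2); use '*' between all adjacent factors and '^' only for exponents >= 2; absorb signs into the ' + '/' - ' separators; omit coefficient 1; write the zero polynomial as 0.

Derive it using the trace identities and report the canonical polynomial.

-x^2*y^3*z^2 + 2*x^3*y^2*z + x*y^4*z + x*y^2*z^3 - x^4*y - x^2*y^3 - x^2*y*z^2 - 4*x*y^2*z + 4*x^2*y + y*z^2 - x*z - y

trace(a b a b) = trace(a b) * trace(a b) - trace(1)  (split on a) = z^2 - 2
trace(a b a) = trace(a) * trace(b a) - trace(b)  (reduce the a square) = x*z - y
trace(a b^2 a b) = trace(b) * trace(a b a b) - trace(a b a)  (reduce the b square) = y*z^2 - x*z - y
trace(b^2 a) = trace(b) * trace(a b) - trace(a)  (reduce the b square) = y*z - x
so trace(b^2) = trace(b) * trace(b) - trace(1)  (reduce the b square) = y^2 - 2
so trace(a b^2 a) = trace(a) * trace(b^2 a) - trace(b^2)  (reduce the a square) = x*y*z - x^2 - y^2 + 2
trace(a b^2 a b^2) = trace(b) * trace(a b^2 a b) - trace(a b^2 a)  (reduce the b square) = y^2*z^2 - 2*x*y*z + x^2 - 2
reduce: trace(b a b^2) = trace(b) * trace(b a b) - trace(b a)  (reduce the b square) = y^2*z - x*y - z
reduce: trace(a b^2 a^2 b) = trace(a) * trace(b a b^2 a) - trace(b a b^2)  (reduce the a square) = x*y*z^2 - x^2*z - y^2*z + z
so trace(a b^2 a^2) = trace(a) * trace(a b^2 a) - trace(a b^2)  (reduce the a square) = x^2*y*z - x^3 - x*y^2 - y*z + 3*x
reduce: trace(a^2 b^2 a b^2) = trace(b) * trace(a b^2 a^2 b) - trace(a b^2 a^2)  (reduce the b square) = x*y^2*z^2 - 2*x^2*y*z - y^3*z + x^3 + x*y^2 + 2*y*z - 3*x
reduce: trace(a^2 b^2 a b) = trace(a) * trace(b^2 a b a) - trace(b^2 a b)  (reduce the a square) = x*y*z^2 - x^2*z - y^2*z + z
reduce: trace(b a^2 b^2 a b^2) = trace(b) * trace(a^2 b^2 a b^2) - trace(a^2 b^2 a b)  (reduce the b square) = x*y^3*z^2 - 2*x^2*y^2*z - y^4*z + x^3*y + x*y^3 - x*y*z^2 + x^2*z + 3*y^2*z - 3*x*y - z
trace(a b a b a b) = trace(b a b a) * trace(b a) - trace(a b)  (split on b) = z^3 - 3*z
so trace(a b a b a) = trace(a) * trace(b a b a) - trace(b a b)  (reduce the a square) = x*z^2 - y*z - x
reduce: trace(b a b^2 a b a) = trace(b) * trace(a b a b a b) - trace(a b a b a)  (reduce the b square) = y*z^3 - x*z^2 - 2*y*z + x
reduce: trace(a b^2 a b a^2 b) = trace(a) * trace(b a b^2 a b a) - trace(b a b^2 a b)  (reduce the a square) = x*y*z^3 - x^2*z^2 - y^2*z^2 + 2
trace(a b a^3 b) = trace(a) * trace(a b a b a) - trace(a b a b)  (reduce the a square) = x^2*z^2 - x*y*z - x^2 - z^2 + 2
so trace(b a^3) = trace(a) * trace(a b a) - trace(a b)  (reduce the a square) = x^2*z - x*y - z
trace(a b a^3) = trace(a) * trace(b a^3) - trace(b a^2)  (reduce the a square) = x^3*z - x^2*y - 2*x*z + y
so trace(a b^2 a b a^2) = trace(b) * trace(a b a^3 b) - trace(a b a^3)  (reduce the b square) = x^2*y*z^2 - x^3*z - x*y^2*z - y*z^2 + 2*x*z + y
trace(b a^2 b^2 a b^2 a) = trace(b) * trace(a b^2 a b a^2 b) - trace(a b^2 a b a^2)  (reduce the b square) = x*y^2*z^3 - 2*x^2*y*z^2 - y^3*z^2 + x^3*z + x*y^2*z + y*z^2 - 2*x*z + y
trace(a^2 b^2 a b^2 a^-1 b) = trace(b a^2 b^2 a b^2) * trace(a) - trace(b a^2 b^2 a b^2 a)  (eliminate a^-1) = x^2*y^3*z^2 - 2*x^3*y^2*z - x*y^4*z - x*y^2*z^3 + x^4*y + x^2*y^3 + x^2*y*z^2 + y^3*z^2 + 2*x*y^2*z - 3*x^2*y - y*z^2 + x*z - y
reduce: trace(b^2 a^-1 b^-1 a^2 b^2 a) = trace(a^2 b^2 a b^2 a^-1) * trace(b) - trace(a^2 b^2 a b^2 a^-1 b)  (eliminate b^-1) = -x^2*y^3*z^2 + 2*x^3*y^2*z + x*y^4*z + x*y^2*z^3 - x^4*y - x^2*y^3 - x^2*y*z^2 - 4*x*y^2*z + 4*x^2*y + y*z^2 - x*z - y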